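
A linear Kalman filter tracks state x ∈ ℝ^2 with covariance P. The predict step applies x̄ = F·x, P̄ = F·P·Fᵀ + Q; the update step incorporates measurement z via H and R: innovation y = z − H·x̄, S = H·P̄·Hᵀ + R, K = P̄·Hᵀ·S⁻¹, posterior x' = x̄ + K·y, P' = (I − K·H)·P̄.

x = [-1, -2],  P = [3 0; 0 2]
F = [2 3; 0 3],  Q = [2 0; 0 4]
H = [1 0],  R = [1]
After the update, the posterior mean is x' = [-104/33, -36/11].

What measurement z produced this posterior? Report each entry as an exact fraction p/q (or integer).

x̄ = F·x = [-8, -6]
P̄ = F·P·Fᵀ + Q = [32 18; 18 22]
S = H·P̄·Hᵀ + R = [33]
K = P̄·Hᵀ·S⁻¹ = [32/33; 6/11]
x' − x̄ = [160/33, 30/11] = K·y
y = (KᵀK)⁻¹·Kᵀ·(x' − x̄) = [5]
z = y + H·x̄ = [5] + [-8] = [-3]

z = [-3]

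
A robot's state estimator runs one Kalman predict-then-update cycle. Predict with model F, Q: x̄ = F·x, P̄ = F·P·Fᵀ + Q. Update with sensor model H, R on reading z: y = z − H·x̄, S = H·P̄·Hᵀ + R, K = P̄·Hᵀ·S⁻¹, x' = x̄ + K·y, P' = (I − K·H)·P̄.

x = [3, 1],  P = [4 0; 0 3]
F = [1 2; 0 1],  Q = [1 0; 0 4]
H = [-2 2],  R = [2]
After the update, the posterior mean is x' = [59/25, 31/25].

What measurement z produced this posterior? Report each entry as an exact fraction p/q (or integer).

x̄ = F·x = [5, 1]
P̄ = F·P·Fᵀ + Q = [17 6; 6 7]
S = H·P̄·Hᵀ + R = [50]
K = P̄·Hᵀ·S⁻¹ = [-11/25; 1/25]
x' − x̄ = [-66/25, 6/25] = K·y
y = (KᵀK)⁻¹·Kᵀ·(x' − x̄) = [6]
z = y + H·x̄ = [6] + [-8] = [-2]

z = [-2]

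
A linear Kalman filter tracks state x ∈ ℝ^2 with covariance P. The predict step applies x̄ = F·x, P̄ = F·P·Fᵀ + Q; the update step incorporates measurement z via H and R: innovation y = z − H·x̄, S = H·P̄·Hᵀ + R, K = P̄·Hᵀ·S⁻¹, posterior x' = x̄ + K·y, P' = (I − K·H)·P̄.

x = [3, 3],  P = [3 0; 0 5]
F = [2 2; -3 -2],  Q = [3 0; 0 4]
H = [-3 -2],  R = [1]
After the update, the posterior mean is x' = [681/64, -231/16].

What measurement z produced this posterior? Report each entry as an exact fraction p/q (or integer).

z = [-3]

x̄ = F·x = [12, -15]
P̄ = F·P·Fᵀ + Q = [35 -38; -38 51]
S = H·P̄·Hᵀ + R = [64]
K = P̄·Hᵀ·S⁻¹ = [-29/64; 3/16]
x' − x̄ = [-87/64, 9/16] = K·y
y = (KᵀK)⁻¹·Kᵀ·(x' − x̄) = [3]
z = y + H·x̄ = [3] + [-6] = [-3]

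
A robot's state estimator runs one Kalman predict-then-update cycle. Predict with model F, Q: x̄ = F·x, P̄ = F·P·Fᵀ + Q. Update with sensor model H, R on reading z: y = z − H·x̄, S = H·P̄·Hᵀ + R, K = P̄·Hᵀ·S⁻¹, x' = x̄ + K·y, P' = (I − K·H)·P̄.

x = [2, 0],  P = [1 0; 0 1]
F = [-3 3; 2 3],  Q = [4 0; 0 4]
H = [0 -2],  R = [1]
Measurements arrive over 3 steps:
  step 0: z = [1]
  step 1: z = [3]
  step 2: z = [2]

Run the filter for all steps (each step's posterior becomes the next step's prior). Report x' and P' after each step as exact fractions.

step 0: x̄ = F·x = [-6, 4]
step 0: P̄ = F·P·Fᵀ + Q = [22 3; 3 17]
step 0: y = z − H·x̄ = [9]
step 0: S = H·P̄·Hᵀ + R = [69]
step 0: K = P̄·Hᵀ·S⁻¹ = [-2/23; -34/69]
step 0: x' = x̄ + K·y = [-156/23, -10/23]
step 0: P' = (I − K·H)·P̄ = [494/23 1/23; 1/23 17/69]
step 1: x̄ = F·x = [438/23, -342/23]
step 1: P̄ = F·P·Fᵀ + Q = [4571/23 -2916/23; -2916/23 2131/23]
step 1: y = z − H·x̄ = [-615/23]
step 1: S = H·P̄·Hᵀ + R = [8547/23]
step 1: K = P̄·Hᵀ·S⁻¹ = [1944/2849; -4262/8547]
step 1: x' = x̄ + K·y = [2274/2849, -4376/2849]
step 1: P' = (I − K·H)·P̄ = [73277/2849 -972/2849; -972/2849 2131/8547]
step 2: x̄ = F·x = [-2850/407, -780/259]
step 2: P̄ = F·P·Fᵀ + Q = [99254/407 -5589/37; -5589/37 27203/259]
step 2: y = z − H·x̄ = [-1042/259]
step 2: S = H·P̄·Hᵀ + R = [109071/259]
step 2: K = P̄·Hᵀ·S⁻¹ = [8694/12119; -54406/109071]
step 2: x' = x̄ + K·y = [-1318242/133309, -109592/109071]
step 2: P' = (I − K·H)·P̄ = [3617902/133309 -4347/12119; -4347/12119 27203/109071]

step 0: x' = [-156/23, -10/23], P' = [494/23 1/23; 1/23 17/69]
step 1: x' = [2274/2849, -4376/2849], P' = [73277/2849 -972/2849; -972/2849 2131/8547]
step 2: x' = [-1318242/133309, -109592/109071], P' = [3617902/133309 -4347/12119; -4347/12119 27203/109071]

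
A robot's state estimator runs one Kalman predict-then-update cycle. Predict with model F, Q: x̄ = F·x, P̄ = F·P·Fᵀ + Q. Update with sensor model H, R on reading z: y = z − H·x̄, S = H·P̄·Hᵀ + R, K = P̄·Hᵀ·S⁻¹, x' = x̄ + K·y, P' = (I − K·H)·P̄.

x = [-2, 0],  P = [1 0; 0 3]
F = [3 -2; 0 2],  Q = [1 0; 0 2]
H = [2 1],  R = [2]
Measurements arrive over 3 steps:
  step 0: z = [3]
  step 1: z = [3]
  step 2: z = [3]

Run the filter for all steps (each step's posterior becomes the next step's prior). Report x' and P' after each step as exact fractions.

step 0: x' = [18/7, -75/28], P' = [26/7 -44/7; -44/7 171/14]
step 1: x' = [2499/2390, 2421/2390], P' = [3131/1195 -4646/1195; -4646/1195 8436/1195]
step 2: x' = [38721/133762, 325335/133762], P' = [163666/66881 -239272/66881; -239272/66881 434991/66881]

step 0: x̄ = F·x = [-6, 0]
step 0: P̄ = F·P·Fᵀ + Q = [22 -12; -12 14]
step 0: y = z − H·x̄ = [15]
step 0: S = H·P̄·Hᵀ + R = [56]
step 0: K = P̄·Hᵀ·S⁻¹ = [4/7; -5/28]
step 0: x' = x̄ + K·y = [18/7, -75/28]
step 0: P' = (I − K·H)·P̄ = [26/7 -44/7; -44/7 171/14]
step 1: x̄ = F·x = [183/14, -75/14]
step 1: P̄ = F·P·Fᵀ + Q = [1111/7 -606/7; -606/7 356/7]
step 1: y = z − H·x̄ = [-249/14]
step 1: S = H·P̄·Hᵀ + R = [2390/7]
step 1: K = P̄·Hᵀ·S⁻¹ = [808/1195; -428/1195]
step 1: x' = x̄ + K·y = [2499/2390, 2421/2390]
step 1: P' = (I − K·H)·P̄ = [3131/1195 -4646/1195; -4646/1195 8436/1195]
step 2: x̄ = F·x = [531/478, 2421/1195]
step 2: P̄ = F·P·Fᵀ + Q = [23774/239 -12324/239; -12324/239 36134/1195]
step 2: y = z − H·x̄ = [-1491/1195]
step 2: S = H·P̄·Hᵀ + R = [267524/1195]
step 2: K = P̄·Hᵀ·S⁻¹ = [44030/66881; -43553/133762]
step 2: x' = x̄ + K·y = [38721/133762, 325335/133762]
step 2: P' = (I − K·H)·P̄ = [163666/66881 -239272/66881; -239272/66881 434991/66881]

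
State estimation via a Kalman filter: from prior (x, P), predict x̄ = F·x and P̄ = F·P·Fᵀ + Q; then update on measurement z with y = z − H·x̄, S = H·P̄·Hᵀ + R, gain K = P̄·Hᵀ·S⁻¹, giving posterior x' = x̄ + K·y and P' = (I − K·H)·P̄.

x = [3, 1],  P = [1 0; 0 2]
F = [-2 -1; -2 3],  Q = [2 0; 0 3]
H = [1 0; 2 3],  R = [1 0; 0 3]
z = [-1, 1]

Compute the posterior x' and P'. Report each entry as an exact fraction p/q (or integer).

x' = [-400/253, 663/506]
P' = [447/506 -591/1012; -591/1012 1447/2024]

x̄ = F·x = [-7, -3]
P̄ = F·P·Fᵀ + Q = [8 -2; -2 25]
y = z − H·x̄ = [6, 24]
S = H·P̄·Hᵀ + R = [9 10; 10 236]
K = P̄·Hᵀ·S⁻¹ = [447/506 5/1012; -591/1012 659/2024]
x' = x̄ + K·y = [-400/253, 663/506]
P' = (I − K·H)·P̄ = [447/506 -591/1012; -591/1012 1447/2024]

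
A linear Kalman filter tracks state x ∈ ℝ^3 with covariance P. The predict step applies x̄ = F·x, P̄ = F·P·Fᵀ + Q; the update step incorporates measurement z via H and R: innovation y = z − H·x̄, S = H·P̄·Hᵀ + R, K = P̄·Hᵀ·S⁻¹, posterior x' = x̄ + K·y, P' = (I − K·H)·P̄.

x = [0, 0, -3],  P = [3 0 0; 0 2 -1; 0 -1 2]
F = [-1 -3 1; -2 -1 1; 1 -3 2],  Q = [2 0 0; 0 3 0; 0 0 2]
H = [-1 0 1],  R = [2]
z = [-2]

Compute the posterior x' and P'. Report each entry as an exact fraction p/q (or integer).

x' = [-63/20, -69/20, -21/4]
P' = [611/20 333/20 121/4; 333/20 339/20 63/4; 121/4 63/4 127/4]

x̄ = F·x = [-3, -3, -6]
P̄ = F·P·Fᵀ + Q = [31 18 28; 18 21 9; 28 9 43]
y = z − H·x̄ = [1]
S = H·P̄·Hᵀ + R = [20]
K = P̄·Hᵀ·S⁻¹ = [-3/20; -9/20; 3/4]
x' = x̄ + K·y = [-63/20, -69/20, -21/4]
P' = (I − K·H)·P̄ = [611/20 333/20 121/4; 333/20 339/20 63/4; 121/4 63/4 127/4]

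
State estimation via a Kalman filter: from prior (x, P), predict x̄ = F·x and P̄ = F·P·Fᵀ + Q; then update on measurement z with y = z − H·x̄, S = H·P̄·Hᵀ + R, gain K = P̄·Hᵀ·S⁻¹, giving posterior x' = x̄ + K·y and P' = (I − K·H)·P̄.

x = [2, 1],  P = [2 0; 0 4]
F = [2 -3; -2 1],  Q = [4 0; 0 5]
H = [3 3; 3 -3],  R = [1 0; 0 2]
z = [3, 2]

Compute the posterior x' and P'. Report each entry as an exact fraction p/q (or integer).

x̄ = F·x = [1, -3]
P̄ = F·P·Fᵀ + Q = [48 -20; -20 17]
y = z − H·x̄ = [9, -10]
S = H·P̄·Hᵀ + R = [226 279; 279 947]
K = P̄·Hᵀ·S⁻¹ = [22632/136181 22668/136181; 522/3167 -525/3167]
x' = x̄ + K·y = [113189/136181, 447/3167]
P' = (I − K·H)·P̄ = [11328/136181 -88/3167; -88/3167 262/3167]

x' = [113189/136181, 447/3167]
P' = [11328/136181 -88/3167; -88/3167 262/3167]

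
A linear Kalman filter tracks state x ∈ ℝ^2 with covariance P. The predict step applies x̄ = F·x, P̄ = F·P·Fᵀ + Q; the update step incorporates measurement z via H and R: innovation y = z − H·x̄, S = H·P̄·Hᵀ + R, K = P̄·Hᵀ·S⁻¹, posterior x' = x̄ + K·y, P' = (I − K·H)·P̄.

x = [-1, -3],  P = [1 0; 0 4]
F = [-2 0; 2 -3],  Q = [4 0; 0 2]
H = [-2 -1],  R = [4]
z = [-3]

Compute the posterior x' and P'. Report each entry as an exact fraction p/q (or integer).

x' = [14/31, 81/31]
P' = [176/31 -328/31; -328/31 724/31]

x̄ = F·x = [2, 7]
P̄ = F·P·Fᵀ + Q = [8 -4; -4 42]
y = z − H·x̄ = [8]
S = H·P̄·Hᵀ + R = [62]
K = P̄·Hᵀ·S⁻¹ = [-6/31; -17/31]
x' = x̄ + K·y = [14/31, 81/31]
P' = (I − K·H)·P̄ = [176/31 -328/31; -328/31 724/31]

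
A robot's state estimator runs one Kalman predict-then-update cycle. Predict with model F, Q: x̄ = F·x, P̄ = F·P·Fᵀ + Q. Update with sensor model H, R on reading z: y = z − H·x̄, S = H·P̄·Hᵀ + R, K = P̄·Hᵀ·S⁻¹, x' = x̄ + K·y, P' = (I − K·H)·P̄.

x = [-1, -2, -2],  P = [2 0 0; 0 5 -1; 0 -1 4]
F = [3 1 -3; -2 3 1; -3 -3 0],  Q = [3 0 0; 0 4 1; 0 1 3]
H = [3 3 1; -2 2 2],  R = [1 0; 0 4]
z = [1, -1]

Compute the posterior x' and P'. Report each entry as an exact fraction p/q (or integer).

x̄ = F·x = [1, -6, 9]
P̄ = F·P·Fᵀ + Q = [68 -1 -42; -1 55 -29; -42 -29 66]
y = z − H·x̄ = [7, -5]
S = H·P̄·Hᵀ + R = [730 -346; -346 872]
K = P̄·Hᵀ·S⁻¹ = [15459/129211 -53523/258422; 33665/129211 42719/258422; -18379/129211 32239/258422]
x' = x̄ + K·y = [742463/258422, -1292817/258422, 1907297/258422]
P' = (I − K·H)·P̄ = [387314/129211 -740137/129211 1073928/129211; -740137/129211 1475747/129211 -2173165/129211; 1073928/129211 -2173165/129211 3279332/129211]

x' = [742463/258422, -1292817/258422, 1907297/258422]
P' = [387314/129211 -740137/129211 1073928/129211; -740137/129211 1475747/129211 -2173165/129211; 1073928/129211 -2173165/129211 3279332/129211]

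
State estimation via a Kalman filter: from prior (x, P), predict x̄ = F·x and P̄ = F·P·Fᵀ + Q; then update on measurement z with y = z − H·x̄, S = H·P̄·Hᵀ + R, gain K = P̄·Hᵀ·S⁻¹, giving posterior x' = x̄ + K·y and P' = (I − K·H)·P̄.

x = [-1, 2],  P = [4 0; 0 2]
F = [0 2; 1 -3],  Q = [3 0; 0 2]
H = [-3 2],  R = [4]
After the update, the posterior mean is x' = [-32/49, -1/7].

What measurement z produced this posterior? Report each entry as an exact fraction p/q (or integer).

x̄ = F·x = [4, -7]
P̄ = F·P·Fᵀ + Q = [11 -12; -12 24]
S = H·P̄·Hᵀ + R = [343]
K = P̄·Hᵀ·S⁻¹ = [-57/343; 12/49]
x' − x̄ = [-228/49, 48/7] = K·y
y = (KᵀK)⁻¹·Kᵀ·(x' − x̄) = [28]
z = y + H·x̄ = [28] + [-26] = [2]

z = [2]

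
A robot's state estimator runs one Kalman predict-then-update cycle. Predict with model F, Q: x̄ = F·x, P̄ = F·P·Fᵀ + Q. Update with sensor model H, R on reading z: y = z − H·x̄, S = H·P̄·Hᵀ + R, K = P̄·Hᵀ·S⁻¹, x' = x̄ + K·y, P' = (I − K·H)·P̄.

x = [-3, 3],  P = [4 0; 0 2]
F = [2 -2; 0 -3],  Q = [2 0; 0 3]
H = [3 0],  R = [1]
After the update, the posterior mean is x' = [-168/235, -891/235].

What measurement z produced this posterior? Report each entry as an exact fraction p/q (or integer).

x̄ = F·x = [-12, -9]
P̄ = F·P·Fᵀ + Q = [26 12; 12 21]
S = H·P̄·Hᵀ + R = [235]
K = P̄·Hᵀ·S⁻¹ = [78/235; 36/235]
x' − x̄ = [2652/235, 1224/235] = K·y
y = (KᵀK)⁻¹·Kᵀ·(x' − x̄) = [34]
z = y + H·x̄ = [34] + [-36] = [-2]

z = [-2]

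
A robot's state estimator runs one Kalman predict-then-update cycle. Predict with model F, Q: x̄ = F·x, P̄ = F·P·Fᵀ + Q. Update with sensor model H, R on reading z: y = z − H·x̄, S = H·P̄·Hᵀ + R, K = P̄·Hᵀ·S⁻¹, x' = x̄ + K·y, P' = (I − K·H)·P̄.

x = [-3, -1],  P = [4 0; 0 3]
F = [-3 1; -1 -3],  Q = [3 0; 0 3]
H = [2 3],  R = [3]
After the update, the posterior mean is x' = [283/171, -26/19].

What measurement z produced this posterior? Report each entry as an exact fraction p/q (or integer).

z = [-1]

x̄ = F·x = [8, 6]
P̄ = F·P·Fᵀ + Q = [42 3; 3 34]
S = H·P̄·Hᵀ + R = [513]
K = P̄·Hᵀ·S⁻¹ = [31/171; 4/19]
x' − x̄ = [-1085/171, -140/19] = K·y
y = (KᵀK)⁻¹·Kᵀ·(x' − x̄) = [-35]
z = y + H·x̄ = [-35] + [34] = [-1]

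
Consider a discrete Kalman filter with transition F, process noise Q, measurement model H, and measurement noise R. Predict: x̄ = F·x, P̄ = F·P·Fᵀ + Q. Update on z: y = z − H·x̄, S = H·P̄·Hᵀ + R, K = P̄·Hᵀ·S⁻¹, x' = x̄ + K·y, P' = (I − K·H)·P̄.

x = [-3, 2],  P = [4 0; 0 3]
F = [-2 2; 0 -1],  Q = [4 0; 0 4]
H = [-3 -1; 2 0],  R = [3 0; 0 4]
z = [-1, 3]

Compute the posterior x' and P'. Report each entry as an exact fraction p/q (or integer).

x' = [44/39, -22/13]
P' = [142/273 -97/91; -97/91 759/182]

x̄ = F·x = [10, -2]
P̄ = F·P·Fᵀ + Q = [32 -6; -6 7]
y = z − H·x̄ = [27, -17]
S = H·P̄·Hᵀ + R = [262 -180; -180 132]
K = P̄·Hᵀ·S⁻¹ = [-15/91 71/273; -59/182 -97/182]
x' = x̄ + K·y = [44/39, -22/13]
P' = (I − K·H)·P̄ = [142/273 -97/91; -97/91 759/182]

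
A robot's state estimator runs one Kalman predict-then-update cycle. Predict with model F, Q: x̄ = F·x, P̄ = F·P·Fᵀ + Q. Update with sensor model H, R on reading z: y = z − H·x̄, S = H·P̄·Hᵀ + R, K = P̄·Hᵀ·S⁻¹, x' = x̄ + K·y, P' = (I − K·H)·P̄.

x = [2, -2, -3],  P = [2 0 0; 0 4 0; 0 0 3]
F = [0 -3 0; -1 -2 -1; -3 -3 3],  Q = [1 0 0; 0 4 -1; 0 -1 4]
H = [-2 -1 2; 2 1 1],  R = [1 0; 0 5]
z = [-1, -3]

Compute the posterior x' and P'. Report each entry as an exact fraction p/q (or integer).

x' = [-14684/131357, -175352/131357, -177231/131357]
P' = [196565/131357 -281250/131357 49350/131357; -281250/131357 642506/131357 31369/131357; 49350/131357 31369/131357 86831/131357]

x̄ = F·x = [6, 5, -9]
P̄ = F·P·Fᵀ + Q = [37 24 36; 24 25 20; 36 20 85]
y = z − H·x̄ = [34, -11]
S = H·P̄·Hᵀ + R = [242 -7; -7 543]
K = P̄·Hᵀ·S⁻¹ = [-13180/131357 32246/131357; -17268/131357 22275/131357; 43593/131357 43380/131357]
x' = x̄ + K·y = [-14684/131357, -175352/131357, -177231/131357]
P' = (I − K·H)·P̄ = [196565/131357 -281250/131357 49350/131357; -281250/131357 642506/131357 31369/131357; 49350/131357 31369/131357 86831/131357]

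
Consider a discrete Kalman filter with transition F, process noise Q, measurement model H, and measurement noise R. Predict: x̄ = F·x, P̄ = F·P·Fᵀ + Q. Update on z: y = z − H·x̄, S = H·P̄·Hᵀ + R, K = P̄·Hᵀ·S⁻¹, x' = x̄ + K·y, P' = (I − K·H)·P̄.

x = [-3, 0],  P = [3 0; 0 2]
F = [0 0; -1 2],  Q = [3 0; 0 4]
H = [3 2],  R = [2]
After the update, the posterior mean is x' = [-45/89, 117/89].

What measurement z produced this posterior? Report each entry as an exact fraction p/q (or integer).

z = [1]

x̄ = F·x = [0, 3]
P̄ = F·P·Fᵀ + Q = [3 0; 0 15]
S = H·P̄·Hᵀ + R = [89]
K = P̄·Hᵀ·S⁻¹ = [9/89; 30/89]
x' − x̄ = [-45/89, -150/89] = K·y
y = (KᵀK)⁻¹·Kᵀ·(x' − x̄) = [-5]
z = y + H·x̄ = [-5] + [6] = [1]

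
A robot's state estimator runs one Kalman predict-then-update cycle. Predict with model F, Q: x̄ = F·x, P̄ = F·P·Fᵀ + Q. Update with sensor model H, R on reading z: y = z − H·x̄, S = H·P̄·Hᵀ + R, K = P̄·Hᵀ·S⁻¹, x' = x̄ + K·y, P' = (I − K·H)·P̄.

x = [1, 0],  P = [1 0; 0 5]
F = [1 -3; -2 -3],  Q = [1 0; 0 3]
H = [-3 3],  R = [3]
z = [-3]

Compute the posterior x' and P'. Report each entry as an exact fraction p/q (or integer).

x' = [2/5, -13/20]
P' = [229/5 457/10; 457/10 1837/40]

x̄ = F·x = [1, -2]
P̄ = F·P·Fᵀ + Q = [47 43; 43 52]
y = z − H·x̄ = [6]
S = H·P̄·Hᵀ + R = [120]
K = P̄·Hᵀ·S⁻¹ = [-1/10; 9/40]
x' = x̄ + K·y = [2/5, -13/20]
P' = (I − K·H)·P̄ = [229/5 457/10; 457/10 1837/40]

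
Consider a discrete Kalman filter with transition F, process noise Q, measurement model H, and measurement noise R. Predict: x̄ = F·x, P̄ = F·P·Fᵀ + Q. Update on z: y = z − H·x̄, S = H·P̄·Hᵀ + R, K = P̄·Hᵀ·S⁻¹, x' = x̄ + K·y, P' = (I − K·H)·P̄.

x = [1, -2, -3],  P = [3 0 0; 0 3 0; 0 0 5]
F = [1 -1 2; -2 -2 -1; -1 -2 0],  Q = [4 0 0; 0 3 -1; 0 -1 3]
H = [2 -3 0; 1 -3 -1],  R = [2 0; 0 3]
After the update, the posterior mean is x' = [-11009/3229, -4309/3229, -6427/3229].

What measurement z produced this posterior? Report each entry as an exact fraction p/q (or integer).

z = [-3, 3]

x̄ = F·x = [-3, 5, 3]
P̄ = F·P·Fᵀ + Q = [30 -10 3; -10 32 17; 3 17 18]
S = H·P̄·Hᵀ + R = [530 483; 483 495]
K = P̄·Hᵀ·S⁻¹ = [1891/3229 -4420/9687; 221/3229 -1018/3229; 1067/3229 -4415/9687]
x' − x̄ = [-1322/3229, -20454/3229, -16114/3229] = K·y
y = (KᵀK)⁻¹·Kᵀ·(x' − x̄) = [18, 24]
z = y + H·x̄ = [18, 24] + [-21, -21] = [-3, 3]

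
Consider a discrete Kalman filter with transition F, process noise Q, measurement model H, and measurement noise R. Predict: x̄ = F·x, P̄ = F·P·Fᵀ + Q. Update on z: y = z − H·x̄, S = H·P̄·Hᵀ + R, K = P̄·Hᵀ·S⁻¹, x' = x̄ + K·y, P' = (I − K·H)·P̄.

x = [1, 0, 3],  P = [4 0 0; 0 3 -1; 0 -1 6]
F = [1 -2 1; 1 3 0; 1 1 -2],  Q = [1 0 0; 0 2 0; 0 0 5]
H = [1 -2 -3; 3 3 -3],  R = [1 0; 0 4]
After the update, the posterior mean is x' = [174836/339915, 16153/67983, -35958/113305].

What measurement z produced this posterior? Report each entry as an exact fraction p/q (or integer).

x̄ = F·x = [4, 1, -5]
P̄ = F·P·Fᵀ + Q = [27 -17 -19; -17 33 19; -19 19 40]
S = H·P̄·Hᵀ + R = [930 465; 465 598]
K = P̄·Hᵀ·S⁻¹ = [30109/339915 56/731; -15907/67983 122/731; -16682/113305 -63/731]
x' − x̄ = [-1184824/339915, -51830/67983, 530567/113305] = K·y
y = (KᵀK)⁻¹·Kᵀ·(x' − x̄) = [-16, -27]
z = y + H·x̄ = [-16, -27] + [17, 30] = [1, 3]

z = [1, 3]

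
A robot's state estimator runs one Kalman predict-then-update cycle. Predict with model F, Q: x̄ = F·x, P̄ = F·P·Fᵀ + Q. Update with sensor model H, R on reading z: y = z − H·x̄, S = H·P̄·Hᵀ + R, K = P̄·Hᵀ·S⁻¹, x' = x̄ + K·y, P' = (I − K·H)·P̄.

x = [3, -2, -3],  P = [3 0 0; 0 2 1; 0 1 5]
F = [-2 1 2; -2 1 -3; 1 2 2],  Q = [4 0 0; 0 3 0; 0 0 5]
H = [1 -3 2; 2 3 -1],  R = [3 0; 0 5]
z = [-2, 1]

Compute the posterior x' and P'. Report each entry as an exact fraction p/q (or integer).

x̄ = F·x = [-14, 1, -7]
P̄ = F·P·Fᵀ + Q = [42 -17 24; -17 56 -36; 24 -36 44]
y = z − H·x̄ = [29, 19]
S = H·P̄·Hᵀ + R = [1355 -709; -709 637]
K = P̄·Hᵀ·S⁻¹ = [48099/180227 56082/180227; -1167/9742 1301/9742; 33202/180227 7530/180227]
x' = x̄ + K·y = [-62749/180227, 309/4871, -155661/180227]
P' = (I − K·H)·P̄ = [282837/180227 -6388/4871 -423804/180227; -6388/4871 24463/9742 20666/4871; -423804/180227 20666/4871 1408668/180227]

x' = [-62749/180227, 309/4871, -155661/180227]
P' = [282837/180227 -6388/4871 -423804/180227; -6388/4871 24463/9742 20666/4871; -423804/180227 20666/4871 1408668/180227]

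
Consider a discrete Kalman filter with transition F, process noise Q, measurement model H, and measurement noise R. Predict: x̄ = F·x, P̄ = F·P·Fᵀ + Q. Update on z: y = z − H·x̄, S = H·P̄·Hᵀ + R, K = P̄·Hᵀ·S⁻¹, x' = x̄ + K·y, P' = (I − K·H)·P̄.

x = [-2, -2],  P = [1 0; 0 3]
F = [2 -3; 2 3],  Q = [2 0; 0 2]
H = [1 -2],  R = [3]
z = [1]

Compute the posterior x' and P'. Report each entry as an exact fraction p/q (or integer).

x̄ = F·x = [2, -10]
P̄ = F·P·Fᵀ + Q = [33 -23; -23 33]
y = z − H·x̄ = [-21]
S = H·P̄·Hᵀ + R = [260]
K = P̄·Hᵀ·S⁻¹ = [79/260; -89/260]
x' = x̄ + K·y = [-1139/260, -731/260]
P' = (I − K·H)·P̄ = [2339/260 1051/260; 1051/260 659/260]

x' = [-1139/260, -731/260]
P' = [2339/260 1051/260; 1051/260 659/260]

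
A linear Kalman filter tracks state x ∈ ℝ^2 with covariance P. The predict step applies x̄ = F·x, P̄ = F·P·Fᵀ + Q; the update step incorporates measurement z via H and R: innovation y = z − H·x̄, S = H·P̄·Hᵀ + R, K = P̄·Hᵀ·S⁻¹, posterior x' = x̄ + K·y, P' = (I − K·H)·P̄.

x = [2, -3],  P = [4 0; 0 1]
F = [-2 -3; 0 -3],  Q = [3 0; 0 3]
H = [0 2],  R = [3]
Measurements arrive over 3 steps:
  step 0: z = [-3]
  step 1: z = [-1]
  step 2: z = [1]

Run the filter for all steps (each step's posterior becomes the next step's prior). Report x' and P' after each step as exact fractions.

step 0: x̄ = F·x = [5, 9]
step 0: P̄ = F·P·Fᵀ + Q = [28 9; 9 12]
step 0: y = z − H·x̄ = [-21]
step 0: S = H·P̄·Hᵀ + R = [51]
step 0: K = P̄·Hᵀ·S⁻¹ = [6/17; 8/17]
step 0: x' = x̄ + K·y = [-41/17, -15/17]
step 0: P' = (I − K·H)·P̄ = [368/17 9/17; 9/17 12/17]
step 1: x̄ = F·x = [127/17, 45/17]
step 1: P̄ = F·P·Fᵀ + Q = [1739/17 162/17; 162/17 159/17]
step 1: y = z − H·x̄ = [-107/17]
step 1: S = H·P̄·Hᵀ + R = [687/17]
step 1: K = P̄·Hᵀ·S⁻¹ = [108/229; 106/229]
step 1: x' = x̄ + K·y = [1031/229, -61/229]
step 1: P' = (I − K·H)·P̄ = [21367/229 162/229; 162/229 159/229]
step 2: x̄ = F·x = [-1879/229, 183/229]
step 2: P̄ = F·P·Fᵀ + Q = [89530/229 2403/229; 2403/229 2118/229]
step 2: y = z − H·x̄ = [-137/229]
step 2: S = H·P̄·Hᵀ + R = [9159/229]
step 2: K = P̄·Hᵀ·S⁻¹ = [1602/3053; 1412/3053]
step 2: x' = x̄ + K·y = [-26009/3053, 1595/3053]
step 2: P' = (I − K·H)·P̄ = [1159982/3053 2403/3053; 2403/3053 2118/3053]

step 0: x' = [-41/17, -15/17], P' = [368/17 9/17; 9/17 12/17]
step 1: x' = [1031/229, -61/229], P' = [21367/229 162/229; 162/229 159/229]
step 2: x' = [-26009/3053, 1595/3053], P' = [1159982/3053 2403/3053; 2403/3053 2118/3053]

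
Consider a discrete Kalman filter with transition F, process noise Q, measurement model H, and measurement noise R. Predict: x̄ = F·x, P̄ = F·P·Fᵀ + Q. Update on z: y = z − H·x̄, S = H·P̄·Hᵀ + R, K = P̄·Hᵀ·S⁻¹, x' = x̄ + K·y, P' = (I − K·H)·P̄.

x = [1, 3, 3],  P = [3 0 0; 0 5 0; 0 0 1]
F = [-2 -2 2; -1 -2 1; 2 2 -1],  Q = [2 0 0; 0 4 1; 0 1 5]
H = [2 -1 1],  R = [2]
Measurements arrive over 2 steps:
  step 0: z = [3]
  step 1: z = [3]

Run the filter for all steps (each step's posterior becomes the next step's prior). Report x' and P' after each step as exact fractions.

step 0: x' = [-19/6, -25/6, 16/3], P' = [179/6 161/6 -95/3; 161/6 167/6 -77/3; -95/3 -77/3 112/3]
step 1: x' = [978/149, 744/149, -755/149], P' = [167058/1937 147256/1937 -180148/1937; 147256/1937 136001/1937 -154277/1937; -180148/1937 -154277/1937 200679/1937]

step 0: x̄ = F·x = [-2, -4, 5]
step 0: P̄ = F·P·Fᵀ + Q = [38 28 -34; 28 28 -26; -34 -26 38]
step 0: y = z − H·x̄ = [-2]
step 0: S = H·P̄·Hᵀ + R = [24]
step 0: K = P̄·Hᵀ·S⁻¹ = [7/12; 1/12; -1/6]
step 0: x' = x̄ + K·y = [-19/6, -25/6, 16/3]
step 0: P' = (I − K·H)·P̄ = [179/6 161/6 -95/3; 161/6 167/6 -77/3; -95/3 -77/3 112/3]
step 1: x̄ = F·x = [76/3, 101/6, -20]
step 1: P̄ = F·P·Fᵀ + Q = [3166/3 2062/3 -864; 2062/3 2735/6 -566; -864 -566 717]
step 1: y = z − H·x̄ = [-65/6]
step 1: S = H·P̄·Hᵀ + R = [1937/6]
step 1: K = P̄·Hᵀ·S⁻¹ = [3356/1937; 2117/1937; -2670/1937]
step 1: x' = x̄ + K·y = [978/149, 744/149, -755/149]
step 1: P' = (I − K·H)·P̄ = [167058/1937 147256/1937 -180148/1937; 147256/1937 136001/1937 -154277/1937; -180148/1937 -154277/1937 200679/1937]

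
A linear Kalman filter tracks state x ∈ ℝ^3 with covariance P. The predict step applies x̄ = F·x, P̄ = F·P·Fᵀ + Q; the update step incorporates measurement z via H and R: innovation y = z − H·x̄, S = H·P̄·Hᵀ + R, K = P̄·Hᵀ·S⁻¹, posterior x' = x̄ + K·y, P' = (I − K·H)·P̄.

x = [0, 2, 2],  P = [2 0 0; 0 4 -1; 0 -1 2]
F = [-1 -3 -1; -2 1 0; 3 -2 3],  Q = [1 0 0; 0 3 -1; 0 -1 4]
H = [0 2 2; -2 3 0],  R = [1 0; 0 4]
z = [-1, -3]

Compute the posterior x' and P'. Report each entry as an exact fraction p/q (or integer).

x' = [-20509/13593, -25291/13593, 6488/4531]
P' = [165364/13593 105628/13593 -35241/4531; 105628/13593 73300/13593 -24462/4531; -35241/4531 -24462/4531 76840/13593]

x̄ = F·x = [-8, 2, 2]
P̄ = F·P·Fᵀ + Q = [35 -7 19; -7 15 -24; 19 -24 68]
y = z − H·x̄ = [-9, -25]
S = H·P̄·Hᵀ + R = [141 -102; -102 363]
K = P̄·Hᵀ·S⁻¹ = [-190/13593 -3461/13593; -172/13593 2161/13593; 6908/13593 -726/4531]
x' = x̄ + K·y = [-20509/13593, -25291/13593, 6488/4531]
P' = (I − K·H)·P̄ = [165364/13593 105628/13593 -35241/4531; 105628/13593 73300/13593 -24462/4531; -35241/4531 -24462/4531 76840/13593]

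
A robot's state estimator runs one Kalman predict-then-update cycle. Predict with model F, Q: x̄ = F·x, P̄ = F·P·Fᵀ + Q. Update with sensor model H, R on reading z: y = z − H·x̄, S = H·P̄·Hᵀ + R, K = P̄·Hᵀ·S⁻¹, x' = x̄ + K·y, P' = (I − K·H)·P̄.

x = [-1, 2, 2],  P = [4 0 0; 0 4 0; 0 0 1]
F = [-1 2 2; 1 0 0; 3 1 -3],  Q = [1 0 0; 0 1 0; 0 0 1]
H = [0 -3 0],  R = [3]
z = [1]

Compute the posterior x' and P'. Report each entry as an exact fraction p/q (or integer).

x̄ = F·x = [9, -1, -7]
P̄ = F·P·Fᵀ + Q = [25 -4 -10; -4 5 12; -10 12 50]
y = z − H·x̄ = [-2]
S = H·P̄·Hᵀ + R = [48]
K = P̄·Hᵀ·S⁻¹ = [1/4; -5/16; -3/4]
x' = x̄ + K·y = [17/2, -3/8, -11/2]
P' = (I − K·H)·P̄ = [22 -1/4 -1; -1/4 5/16 3/4; -1 3/4 23]

x' = [17/2, -3/8, -11/2]
P' = [22 -1/4 -1; -1/4 5/16 3/4; -1 3/4 23]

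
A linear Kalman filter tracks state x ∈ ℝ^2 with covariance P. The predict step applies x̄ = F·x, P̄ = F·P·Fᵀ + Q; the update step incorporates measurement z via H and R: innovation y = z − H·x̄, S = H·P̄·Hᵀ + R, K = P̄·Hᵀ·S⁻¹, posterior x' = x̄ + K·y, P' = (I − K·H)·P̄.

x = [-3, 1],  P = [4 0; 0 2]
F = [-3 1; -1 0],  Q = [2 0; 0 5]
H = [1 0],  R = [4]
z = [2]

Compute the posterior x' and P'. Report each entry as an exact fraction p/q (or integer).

x' = [30/11, 9/11]
P' = [40/11 12/11; 12/11 63/11]

x̄ = F·x = [10, 3]
P̄ = F·P·Fᵀ + Q = [40 12; 12 9]
y = z − H·x̄ = [-8]
S = H·P̄·Hᵀ + R = [44]
K = P̄·Hᵀ·S⁻¹ = [10/11; 3/11]
x' = x̄ + K·y = [30/11, 9/11]
P' = (I − K·H)·P̄ = [40/11 12/11; 12/11 63/11]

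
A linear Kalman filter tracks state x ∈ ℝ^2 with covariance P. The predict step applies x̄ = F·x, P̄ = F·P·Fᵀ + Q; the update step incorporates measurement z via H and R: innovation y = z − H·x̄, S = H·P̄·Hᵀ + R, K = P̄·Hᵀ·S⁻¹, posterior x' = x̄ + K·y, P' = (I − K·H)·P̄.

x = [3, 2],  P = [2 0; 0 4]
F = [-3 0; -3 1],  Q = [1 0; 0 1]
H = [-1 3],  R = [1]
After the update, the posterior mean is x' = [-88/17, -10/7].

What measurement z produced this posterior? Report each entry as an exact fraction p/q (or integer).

z = [1]

x̄ = F·x = [-9, -7]
P̄ = F·P·Fᵀ + Q = [19 18; 18 23]
S = H·P̄·Hᵀ + R = [119]
K = P̄·Hᵀ·S⁻¹ = [5/17; 3/7]
x' − x̄ = [65/17, 39/7] = K·y
y = (KᵀK)⁻¹·Kᵀ·(x' − x̄) = [13]
z = y + H·x̄ = [13] + [-12] = [1]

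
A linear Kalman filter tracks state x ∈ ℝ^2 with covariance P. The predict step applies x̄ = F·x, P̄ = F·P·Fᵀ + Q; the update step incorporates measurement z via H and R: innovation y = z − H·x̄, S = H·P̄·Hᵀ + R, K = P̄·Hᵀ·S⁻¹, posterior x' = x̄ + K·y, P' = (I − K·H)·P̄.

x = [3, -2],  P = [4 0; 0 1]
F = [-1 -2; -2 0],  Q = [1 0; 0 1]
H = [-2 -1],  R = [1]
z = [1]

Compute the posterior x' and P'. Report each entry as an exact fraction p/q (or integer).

x̄ = F·x = [1, -6]
P̄ = F·P·Fᵀ + Q = [9 8; 8 17]
y = z − H·x̄ = [-3]
S = H·P̄·Hᵀ + R = [86]
K = P̄·Hᵀ·S⁻¹ = [-13/43; -33/86]
x' = x̄ + K·y = [82/43, -417/86]
P' = (I − K·H)·P̄ = [49/43 -85/43; -85/43 373/86]

x' = [82/43, -417/86]
P' = [49/43 -85/43; -85/43 373/86]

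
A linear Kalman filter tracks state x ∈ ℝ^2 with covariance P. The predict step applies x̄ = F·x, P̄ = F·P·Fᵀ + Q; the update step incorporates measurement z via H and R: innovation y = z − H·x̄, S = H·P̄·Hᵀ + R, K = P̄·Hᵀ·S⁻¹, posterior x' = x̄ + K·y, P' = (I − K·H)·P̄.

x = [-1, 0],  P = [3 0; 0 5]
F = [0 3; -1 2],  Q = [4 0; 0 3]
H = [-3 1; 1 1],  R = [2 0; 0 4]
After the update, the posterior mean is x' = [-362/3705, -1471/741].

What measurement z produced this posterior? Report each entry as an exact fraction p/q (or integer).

z = [-2, -3]

x̄ = F·x = [0, 1]
P̄ = F·P·Fᵀ + Q = [49 30; 30 26]
S = H·P̄·Hᵀ + R = [289 -181; -181 139]
K = P̄·Hᵀ·S⁻¹ = [-982/3705 827/3705; 124/741 460/741]
x' − x̄ = [-362/3705, -2212/741] = K·y
y = (KᵀK)⁻¹·Kᵀ·(x' − x̄) = [-3, -4]
z = y + H·x̄ = [-3, -4] + [1, 1] = [-2, -3]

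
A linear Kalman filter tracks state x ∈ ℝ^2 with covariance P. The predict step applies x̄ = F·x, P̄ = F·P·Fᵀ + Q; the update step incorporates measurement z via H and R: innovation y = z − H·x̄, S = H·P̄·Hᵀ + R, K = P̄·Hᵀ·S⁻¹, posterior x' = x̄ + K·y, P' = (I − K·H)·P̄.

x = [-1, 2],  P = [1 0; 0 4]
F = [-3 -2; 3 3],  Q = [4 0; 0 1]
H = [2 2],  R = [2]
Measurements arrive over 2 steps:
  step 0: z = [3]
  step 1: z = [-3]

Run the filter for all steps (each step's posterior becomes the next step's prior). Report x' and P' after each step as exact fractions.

step 0: x' = [-15/19, 44/19], P' = [519/19 -523/19; -523/19 536/19]
step 1: x' = [-2424/427, 5423/1281], P' = [2301/427 -2110/427; -2110/427 6388/1281]

step 0: x̄ = F·x = [-1, 3]
step 0: P̄ = F·P·Fᵀ + Q = [29 -33; -33 46]
step 0: y = z − H·x̄ = [-1]
step 0: S = H·P̄·Hᵀ + R = [38]
step 0: K = P̄·Hᵀ·S⁻¹ = [-4/19; 13/19]
step 0: x' = x̄ + K·y = [-15/19, 44/19]
step 0: P' = (I − K·H)·P̄ = [519/19 -523/19; -523/19 536/19]
step 1: x̄ = F·x = [-43/19, 87/19]
step 1: P̄ = F·P·Fᵀ + Q = [615/19 -42/19; -42/19 100/19]
step 1: y = z − H·x̄ = [-145/19]
step 1: S = H·P̄·Hᵀ + R = [2562/19]
step 1: K = P̄·Hᵀ·S⁻¹ = [191/427; 58/1281]
step 1: x' = x̄ + K·y = [-2424/427, 5423/1281]
step 1: P' = (I − K·H)·P̄ = [2301/427 -2110/427; -2110/427 6388/1281]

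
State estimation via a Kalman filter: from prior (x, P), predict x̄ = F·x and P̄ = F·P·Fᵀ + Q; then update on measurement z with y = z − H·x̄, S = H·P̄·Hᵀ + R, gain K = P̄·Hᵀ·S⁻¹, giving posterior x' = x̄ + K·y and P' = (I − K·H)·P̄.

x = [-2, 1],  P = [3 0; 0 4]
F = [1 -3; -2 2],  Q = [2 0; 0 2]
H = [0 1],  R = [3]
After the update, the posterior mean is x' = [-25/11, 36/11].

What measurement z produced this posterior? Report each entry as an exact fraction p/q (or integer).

z = [3]

x̄ = F·x = [-5, 6]
P̄ = F·P·Fᵀ + Q = [41 -30; -30 30]
S = H·P̄·Hᵀ + R = [33]
K = P̄·Hᵀ·S⁻¹ = [-10/11; 10/11]
x' − x̄ = [30/11, -30/11] = K·y
y = (KᵀK)⁻¹·Kᵀ·(x' − x̄) = [-3]
z = y + H·x̄ = [-3] + [6] = [3]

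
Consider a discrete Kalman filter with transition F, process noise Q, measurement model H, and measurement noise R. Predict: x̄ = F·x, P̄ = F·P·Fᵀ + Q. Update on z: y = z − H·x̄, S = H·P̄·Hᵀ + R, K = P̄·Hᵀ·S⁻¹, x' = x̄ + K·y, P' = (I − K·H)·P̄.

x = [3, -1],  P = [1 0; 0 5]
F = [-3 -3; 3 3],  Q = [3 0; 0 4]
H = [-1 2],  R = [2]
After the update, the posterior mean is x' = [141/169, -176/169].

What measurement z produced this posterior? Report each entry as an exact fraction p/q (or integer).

z = [-3]

x̄ = F·x = [-6, 6]
P̄ = F·P·Fᵀ + Q = [57 -54; -54 58]
S = H·P̄·Hᵀ + R = [507]
K = P̄·Hᵀ·S⁻¹ = [-55/169; 170/507]
x' − x̄ = [1155/169, -1190/169] = K·y
y = (KᵀK)⁻¹·Kᵀ·(x' − x̄) = [-21]
z = y + H·x̄ = [-21] + [18] = [-3]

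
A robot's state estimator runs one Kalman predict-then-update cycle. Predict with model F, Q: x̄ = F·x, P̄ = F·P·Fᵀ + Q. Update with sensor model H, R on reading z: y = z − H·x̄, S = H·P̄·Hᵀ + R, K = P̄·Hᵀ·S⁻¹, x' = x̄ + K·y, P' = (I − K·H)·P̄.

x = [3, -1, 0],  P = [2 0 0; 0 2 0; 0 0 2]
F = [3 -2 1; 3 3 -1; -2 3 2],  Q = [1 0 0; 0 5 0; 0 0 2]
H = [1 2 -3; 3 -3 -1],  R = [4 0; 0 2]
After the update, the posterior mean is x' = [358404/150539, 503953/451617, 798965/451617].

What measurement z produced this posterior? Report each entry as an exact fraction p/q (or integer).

x̄ = F·x = [11, 6, -9]
P̄ = F·P·Fᵀ + Q = [29 4 -20; 4 43 2; -20 2 36]
S = H·P̄·Hᵀ + R = [641 163; 163 746]
K = P̄·Hᵀ·S⁻¹ = [18959/150539 15028/150539; 82061/451617 -89971/451617; -75878/451617 -45170/451617]
x' − x̄ = [-1297525/150539, -2205749/451617, 4863518/451617] = K·y
y = (KᵀK)⁻¹·Kᵀ·(x' − x̄) = [-51, -22]
z = y + H·x̄ = [-51, -22] + [50, 24] = [-1, 2]

z = [-1, 2]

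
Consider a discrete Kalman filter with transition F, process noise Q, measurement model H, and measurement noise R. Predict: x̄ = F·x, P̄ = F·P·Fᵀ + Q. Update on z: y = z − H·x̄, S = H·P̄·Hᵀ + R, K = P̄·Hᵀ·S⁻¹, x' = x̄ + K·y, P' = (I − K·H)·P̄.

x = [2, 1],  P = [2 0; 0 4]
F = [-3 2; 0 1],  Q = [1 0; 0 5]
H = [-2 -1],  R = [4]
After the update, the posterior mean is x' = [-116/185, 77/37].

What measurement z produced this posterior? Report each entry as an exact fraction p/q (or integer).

x̄ = F·x = [-4, 1]
P̄ = F·P·Fᵀ + Q = [35 8; 8 9]
S = H·P̄·Hᵀ + R = [185]
K = P̄·Hᵀ·S⁻¹ = [-78/185; -5/37]
x' − x̄ = [624/185, 40/37] = K·y
y = (KᵀK)⁻¹·Kᵀ·(x' − x̄) = [-8]
z = y + H·x̄ = [-8] + [7] = [-1]

z = [-1]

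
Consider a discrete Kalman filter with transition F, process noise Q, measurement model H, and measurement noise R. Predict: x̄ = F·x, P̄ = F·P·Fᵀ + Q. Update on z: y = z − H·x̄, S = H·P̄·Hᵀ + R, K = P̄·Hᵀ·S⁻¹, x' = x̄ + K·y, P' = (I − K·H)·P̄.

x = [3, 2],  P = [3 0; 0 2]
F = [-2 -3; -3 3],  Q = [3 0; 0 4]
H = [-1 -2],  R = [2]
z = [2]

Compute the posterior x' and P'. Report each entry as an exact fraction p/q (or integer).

x̄ = F·x = [-12, -3]
P̄ = F·P·Fᵀ + Q = [33 0; 0 49]
y = z − H·x̄ = [-16]
S = H·P̄·Hᵀ + R = [231]
K = P̄·Hᵀ·S⁻¹ = [-1/7; -14/33]
x' = x̄ + K·y = [-68/7, 125/33]
P' = (I − K·H)·P̄ = [198/7 -14; -14 245/33]

x' = [-68/7, 125/33]
P' = [198/7 -14; -14 245/33]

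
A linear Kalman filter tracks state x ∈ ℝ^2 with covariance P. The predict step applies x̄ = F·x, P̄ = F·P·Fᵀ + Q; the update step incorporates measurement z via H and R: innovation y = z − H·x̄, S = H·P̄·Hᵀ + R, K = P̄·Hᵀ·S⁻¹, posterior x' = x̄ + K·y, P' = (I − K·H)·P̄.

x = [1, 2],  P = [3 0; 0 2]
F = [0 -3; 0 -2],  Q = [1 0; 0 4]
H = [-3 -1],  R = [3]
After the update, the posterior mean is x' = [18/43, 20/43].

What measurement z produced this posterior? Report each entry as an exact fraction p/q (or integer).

x̄ = F·x = [-6, -4]
P̄ = F·P·Fᵀ + Q = [19 12; 12 12]
S = H·P̄·Hᵀ + R = [258]
K = P̄·Hᵀ·S⁻¹ = [-23/86; -8/43]
x' − x̄ = [276/43, 192/43] = K·y
y = (KᵀK)⁻¹·Kᵀ·(x' − x̄) = [-24]
z = y + H·x̄ = [-24] + [22] = [-2]

z = [-2]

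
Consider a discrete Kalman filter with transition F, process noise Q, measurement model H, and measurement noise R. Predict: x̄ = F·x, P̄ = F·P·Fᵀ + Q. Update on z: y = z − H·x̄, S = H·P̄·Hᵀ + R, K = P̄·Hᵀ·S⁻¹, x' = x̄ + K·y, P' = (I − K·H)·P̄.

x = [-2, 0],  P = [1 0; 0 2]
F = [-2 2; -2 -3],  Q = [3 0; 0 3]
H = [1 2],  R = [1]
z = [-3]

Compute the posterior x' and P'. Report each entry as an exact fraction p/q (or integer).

x̄ = F·x = [4, 4]
P̄ = F·P·Fᵀ + Q = [15 -8; -8 25]
y = z − H·x̄ = [-15]
S = H·P̄·Hᵀ + R = [84]
K = P̄·Hᵀ·S⁻¹ = [-1/84; 1/2]
x' = x̄ + K·y = [117/28, -7/2]
P' = (I − K·H)·P̄ = [1259/84 -15/2; -15/2 4]

x' = [117/28, -7/2]
P' = [1259/84 -15/2; -15/2 4]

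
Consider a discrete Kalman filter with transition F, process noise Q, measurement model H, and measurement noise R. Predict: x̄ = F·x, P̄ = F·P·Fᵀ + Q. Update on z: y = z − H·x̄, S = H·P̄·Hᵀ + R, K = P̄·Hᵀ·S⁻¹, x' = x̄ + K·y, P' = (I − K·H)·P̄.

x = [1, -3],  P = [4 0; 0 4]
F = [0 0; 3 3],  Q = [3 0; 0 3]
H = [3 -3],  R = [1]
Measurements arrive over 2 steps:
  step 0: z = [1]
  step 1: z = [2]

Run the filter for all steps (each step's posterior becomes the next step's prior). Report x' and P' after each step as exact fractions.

step 0: x̄ = F·x = [0, -6]
step 0: P̄ = F·P·Fᵀ + Q = [3 0; 0 75]
step 0: y = z − H·x̄ = [-17]
step 0: S = H·P̄·Hᵀ + R = [703]
step 0: K = P̄·Hᵀ·S⁻¹ = [9/703; -225/703]
step 0: x' = x̄ + K·y = [-153/703, -393/703]
step 0: P' = (I − K·H)·P̄ = [2028/703 2025/703; 2025/703 2100/703]
step 1: x̄ = F·x = [0, -1638/703]
step 1: P̄ = F·P·Fᵀ + Q = [3 0; 0 75711/703]
step 1: y = z − H·x̄ = [-3508/703]
step 1: S = H·P̄·Hᵀ + R = [701083/703]
step 1: K = P̄·Hᵀ·S⁻¹ = [6327/701083; -227133/701083]
step 1: x' = x̄ + K·y = [-31572/701083, -500130/701083]
step 1: P' = (I − K·H)·P̄ = [2046306/701083 2044197/701083; 2044197/701083 2119908/701083]

step 0: x' = [-153/703, -393/703], P' = [2028/703 2025/703; 2025/703 2100/703]
step 1: x' = [-31572/701083, -500130/701083], P' = [2046306/701083 2044197/701083; 2044197/701083 2119908/701083]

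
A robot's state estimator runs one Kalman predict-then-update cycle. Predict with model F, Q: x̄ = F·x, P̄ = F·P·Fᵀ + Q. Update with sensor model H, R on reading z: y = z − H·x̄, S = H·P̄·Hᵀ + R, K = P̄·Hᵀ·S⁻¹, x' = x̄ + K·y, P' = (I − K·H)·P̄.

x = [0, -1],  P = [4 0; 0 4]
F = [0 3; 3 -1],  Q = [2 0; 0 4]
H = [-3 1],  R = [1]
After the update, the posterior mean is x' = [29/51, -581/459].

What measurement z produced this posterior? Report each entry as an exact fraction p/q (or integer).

x̄ = F·x = [-3, 1]
P̄ = F·P·Fᵀ + Q = [38 -12; -12 44]
S = H·P̄·Hᵀ + R = [459]
K = P̄·Hᵀ·S⁻¹ = [-14/51; 80/459]
x' − x̄ = [182/51, -1040/459] = K·y
y = (KᵀK)⁻¹·Kᵀ·(x' − x̄) = [-13]
z = y + H·x̄ = [-13] + [10] = [-3]

z = [-3]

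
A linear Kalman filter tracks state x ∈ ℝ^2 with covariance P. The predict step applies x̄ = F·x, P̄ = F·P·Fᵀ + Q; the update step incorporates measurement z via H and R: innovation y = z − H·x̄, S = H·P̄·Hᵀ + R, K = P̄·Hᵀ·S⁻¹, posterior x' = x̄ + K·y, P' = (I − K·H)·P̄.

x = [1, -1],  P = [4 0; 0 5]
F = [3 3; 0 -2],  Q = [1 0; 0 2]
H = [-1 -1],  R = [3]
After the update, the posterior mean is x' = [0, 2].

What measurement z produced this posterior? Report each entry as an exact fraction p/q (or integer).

z = [-2]

x̄ = F·x = [0, 2]
P̄ = F·P·Fᵀ + Q = [82 -30; -30 22]
S = H·P̄·Hᵀ + R = [47]
K = P̄·Hᵀ·S⁻¹ = [-52/47; 8/47]
x' − x̄ = [0, 0] = K·y
y = (KᵀK)⁻¹·Kᵀ·(x' − x̄) = [0]
z = y + H·x̄ = [0] + [-2] = [-2]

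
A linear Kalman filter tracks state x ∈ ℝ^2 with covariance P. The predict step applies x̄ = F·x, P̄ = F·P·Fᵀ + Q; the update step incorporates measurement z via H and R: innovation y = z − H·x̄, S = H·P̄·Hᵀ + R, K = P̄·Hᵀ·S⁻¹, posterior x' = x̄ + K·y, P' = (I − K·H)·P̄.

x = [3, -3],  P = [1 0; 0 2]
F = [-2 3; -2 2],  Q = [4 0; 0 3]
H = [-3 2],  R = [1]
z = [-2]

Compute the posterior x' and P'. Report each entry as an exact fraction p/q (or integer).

x' = [-487/103, -822/103]
P' = [562/103 820/103; 820/103 1221/103]

x̄ = F·x = [-15, -12]
P̄ = F·P·Fᵀ + Q = [26 16; 16 15]
y = z − H·x̄ = [-23]
S = H·P̄·Hᵀ + R = [103]
K = P̄·Hᵀ·S⁻¹ = [-46/103; -18/103]
x' = x̄ + K·y = [-487/103, -822/103]
P' = (I − K·H)·P̄ = [562/103 820/103; 820/103 1221/103]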